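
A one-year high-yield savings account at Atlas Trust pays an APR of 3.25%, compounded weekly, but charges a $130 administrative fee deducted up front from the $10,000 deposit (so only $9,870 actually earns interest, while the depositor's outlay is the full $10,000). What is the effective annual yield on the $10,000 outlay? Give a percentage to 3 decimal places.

Value after one year: 9,870 × (1 + 0.0325/52)^52 = 9,870 × 1.033023 = $10,195.94.
Effective yield on the $10,000 outlay: 10,195.94 / 10,000 − 1 = 0.019594 = 1.959%.

1.959%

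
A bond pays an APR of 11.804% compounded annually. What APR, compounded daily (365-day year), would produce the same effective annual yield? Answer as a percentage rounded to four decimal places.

Compounded annually, EAR = nominal = 0.118040.
Solve (1 + r/365)^365 = 1.118040: r/365 = 1.118040^(1/365) − 1 = 0.000306, so r = 0.111594 = 11.1594%.

11.1594%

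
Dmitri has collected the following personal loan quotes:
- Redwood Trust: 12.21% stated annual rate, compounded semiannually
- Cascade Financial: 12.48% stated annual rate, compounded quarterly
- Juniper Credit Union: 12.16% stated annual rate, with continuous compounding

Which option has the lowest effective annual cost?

Redwood Trust: (1 + 0.1221/2)^2 − 1 = 12.583%
Cascade Financial: (1 + 0.1248/4)^4 − 1 = 13.076%
Juniper Credit Union: e^0.1216 − 1 = 12.930%
The lowest effective annual rate is Redwood Trust at 12.583%.

Redwood Trust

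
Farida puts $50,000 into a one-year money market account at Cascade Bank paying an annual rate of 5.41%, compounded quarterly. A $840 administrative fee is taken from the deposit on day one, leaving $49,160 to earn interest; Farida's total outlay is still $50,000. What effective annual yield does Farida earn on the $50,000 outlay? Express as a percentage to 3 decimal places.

3.748%

Value after one year: 49,160 × (1 + 0.0541/4)^4 = 49,160 × 1.055207 = $51,874.00.
Effective yield on the $50,000 outlay: 51,874.00 / 50,000 − 1 = 0.037480 = 3.748%.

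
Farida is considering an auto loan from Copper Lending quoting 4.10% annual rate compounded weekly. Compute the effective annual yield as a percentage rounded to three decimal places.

4.184%

EAR = (1 + 0.0410/52)^52 − 1.
= (1 + 0.000788)^52 − 1 = 1.041835 − 1 = 4.184%.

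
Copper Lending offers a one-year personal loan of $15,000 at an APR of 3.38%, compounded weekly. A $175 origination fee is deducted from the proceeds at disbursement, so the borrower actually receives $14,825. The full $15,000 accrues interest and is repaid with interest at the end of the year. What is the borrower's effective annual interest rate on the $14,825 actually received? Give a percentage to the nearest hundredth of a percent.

4.66%

Amount owed after one year: 15,000 × (1 + 0.0338/52)^52 = 15,000 × 1.034366 = $15,515.50.
Effective rate on net proceeds: 15,515.50 / 14,825 − 1 = 0.046576 = 4.66%.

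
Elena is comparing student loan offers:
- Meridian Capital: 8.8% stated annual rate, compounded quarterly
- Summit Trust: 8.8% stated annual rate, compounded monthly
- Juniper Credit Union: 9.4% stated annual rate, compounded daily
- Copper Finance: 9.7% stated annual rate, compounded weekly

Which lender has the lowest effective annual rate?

Meridian Capital: (1 + 0.088/4)^4 − 1 = 9.095%
Summit Trust: (1 + 0.088/12)^12 − 1 = 9.164%
Juniper Credit Union: (1 + 0.094/365)^365 − 1 = 9.855%
Copper Finance: (1 + 0.097/52)^52 − 1 = 10.176%
The lowest effective annual rate is Meridian Capital at 9.095%.

Meridian Capital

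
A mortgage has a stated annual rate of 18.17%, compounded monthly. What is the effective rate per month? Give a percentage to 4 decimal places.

With a nominal annual rate compounded monthly, the periodic rate is the nominal rate divided by 12.
i = 0.1817 / 12 = 0.0151417 = 1.5142%.

1.5142%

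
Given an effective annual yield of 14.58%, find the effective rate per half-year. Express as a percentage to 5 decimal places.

7.04205%

The per-half-year rate i satisfies (1 + i)^2 = 1 + 0.1458.
i = 1.1458^(1/2) − 1 = 0.0704205 = 7.04205%.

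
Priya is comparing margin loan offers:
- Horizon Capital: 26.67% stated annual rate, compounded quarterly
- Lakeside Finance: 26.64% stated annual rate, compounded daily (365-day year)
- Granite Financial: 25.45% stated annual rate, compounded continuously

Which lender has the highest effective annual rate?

Horizon Capital: (1 + 0.2667/4)^4 − 1 = 29.458%
Lakeside Finance: (1 + 0.2664/365)^365 − 1 = 30.513%
Granite Financial: e^0.2545 − 1 = 28.982%
The highest effective annual rate is Lakeside Finance at 30.513%.

Lakeside Finance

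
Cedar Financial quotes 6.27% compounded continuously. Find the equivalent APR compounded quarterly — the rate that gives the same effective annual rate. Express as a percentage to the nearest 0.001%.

6.319%

EAR under continuous compounding: e^0.0627 − 1 = 0.064707.
Solve (1 + r/4)^4 = 1.064707: r/4 = 1.064707^(1/4) − 1 = 0.015798, so r = 0.063194 = 6.319%.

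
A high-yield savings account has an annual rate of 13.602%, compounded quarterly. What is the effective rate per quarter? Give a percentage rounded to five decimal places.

3.40050%

With a nominal annual rate compounded quarterly, the periodic rate is the nominal rate divided by 4.
i = 0.13602 / 4 = 0.0340050 = 3.40050%.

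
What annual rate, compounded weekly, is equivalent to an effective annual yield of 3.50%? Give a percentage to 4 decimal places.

(1 + r/52)^52 − 1 = 0.0350, so 1 + r/52 = 1.0350^(1/52).
r/52 = 0.000662, so r = 0.034413 = 3.4413%.

3.4413%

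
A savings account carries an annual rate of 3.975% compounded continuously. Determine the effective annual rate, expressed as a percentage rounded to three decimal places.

4.055%

With continuous compounding, EAR = e^0.03975 − 1.
e^0.03975 = 1.040551, so EAR = 0.040551 = 4.055%.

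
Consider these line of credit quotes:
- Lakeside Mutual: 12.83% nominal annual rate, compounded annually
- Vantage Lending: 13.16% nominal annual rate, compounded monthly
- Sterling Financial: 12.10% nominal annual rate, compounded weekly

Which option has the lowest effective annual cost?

Lakeside Mutual: compounded annually, EAR = 12.830%
Vantage Lending: (1 + 0.1316/12)^12 − 1 = 13.984%
Sterling Financial: (1 + 0.1210/52)^52 − 1 = 12.847%
The lowest effective annual rate is Lakeside Mutual at 12.830%.

Lakeside Mutual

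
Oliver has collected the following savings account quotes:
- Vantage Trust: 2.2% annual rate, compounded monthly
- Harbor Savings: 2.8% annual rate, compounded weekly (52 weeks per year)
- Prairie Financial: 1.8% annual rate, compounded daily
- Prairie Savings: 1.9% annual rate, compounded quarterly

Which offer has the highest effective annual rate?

Harbor Savings

Vantage Trust: (1 + 0.022/12)^12 − 1 = 2.222%
Harbor Savings: (1 + 0.028/52)^52 − 1 = 2.839%
Prairie Financial: (1 + 0.018/365)^365 − 1 = 1.816%
Prairie Savings: (1 + 0.019/4)^4 − 1 = 1.914%
The highest effective annual rate is Harbor Savings at 2.839%.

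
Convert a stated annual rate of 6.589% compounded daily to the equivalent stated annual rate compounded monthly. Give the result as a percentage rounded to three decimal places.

6.607%

EAR = (1 + 0.06589/365)^365 − 1 = 0.068103.
Solve (1 + r/12)^12 = 1.068103: r/12 = 1.068103^(1/12) − 1 = 0.005505, so r = 0.066065 = 6.607%.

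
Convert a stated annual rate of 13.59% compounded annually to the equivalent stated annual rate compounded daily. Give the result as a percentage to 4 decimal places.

Compounded annually, EAR = nominal = 0.135900.
Solve (1 + r/365)^365 = 1.135900: r/365 = 1.135900^(1/365) − 1 = 0.000349, so r = 0.127448 = 12.7448%.

12.7448%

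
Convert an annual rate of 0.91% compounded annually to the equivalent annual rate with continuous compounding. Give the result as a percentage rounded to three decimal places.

0.906%

Compounded annually, EAR = nominal = 0.009100.
Equivalent continuous rate: r = ln(1 + 0.009100) = 0.009059 = 0.906%.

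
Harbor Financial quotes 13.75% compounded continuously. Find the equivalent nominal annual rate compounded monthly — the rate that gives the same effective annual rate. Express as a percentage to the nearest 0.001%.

13.829%

EAR under continuous compounding: e^0.1375 − 1 = 0.147402.
Solve (1 + r/12)^12 = 1.147402: r/12 = 1.147402^(1/12) − 1 = 0.011524, so r = 0.138291 = 13.829%.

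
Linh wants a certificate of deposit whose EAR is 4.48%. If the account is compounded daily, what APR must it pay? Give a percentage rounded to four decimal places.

4.3828%

(1 + r/365)^365 − 1 = 0.0448, so 1 + r/365 = 1.0448^(1/365).
r/365 = 0.000120, so r = 0.043828 = 4.3828%.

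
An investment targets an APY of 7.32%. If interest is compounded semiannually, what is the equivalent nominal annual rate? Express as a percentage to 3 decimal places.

(1 + r/2)^2 − 1 = 0.0732, so 1 + r/2 = 1.0732^(1/2).
r/2 = 0.035954, so r = 0.071907 = 7.191%.

7.191%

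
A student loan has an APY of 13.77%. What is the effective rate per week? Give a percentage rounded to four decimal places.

0.2484%

The per-week rate i satisfies (1 + i)^52 = 1 + 0.1377.
i = 1.1377^(1/52) − 1 = 0.0024840 = 0.2484%.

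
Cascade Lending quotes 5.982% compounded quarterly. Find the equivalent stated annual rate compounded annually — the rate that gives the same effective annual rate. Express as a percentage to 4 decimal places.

EAR = (1 + 0.05982/4)^4 − 1 = 0.061175.
Compounded annually, the equivalent nominal rate is the EAR itself: 6.1175%.

6.1175%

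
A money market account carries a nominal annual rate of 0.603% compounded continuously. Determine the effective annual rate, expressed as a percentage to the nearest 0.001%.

0.605%

With continuous compounding, EAR = e^0.00603 − 1.
e^0.00603 = 1.006048, so EAR = 0.006048 = 0.605%.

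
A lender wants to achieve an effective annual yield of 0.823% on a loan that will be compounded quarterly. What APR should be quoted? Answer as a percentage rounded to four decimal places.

(1 + r/4)^4 − 1 = 0.00823, so 1 + r/4 = 1.00823^(1/4).
r/4 = 0.002051, so r = 0.008205 = 0.8205%.

0.8205%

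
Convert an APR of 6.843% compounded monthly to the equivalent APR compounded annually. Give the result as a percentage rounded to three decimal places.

EAR = (1 + 0.06843/12)^12 − 1 = 0.070618.
Compounded annually, the equivalent nominal rate is the EAR itself: 7.062%.

7.062%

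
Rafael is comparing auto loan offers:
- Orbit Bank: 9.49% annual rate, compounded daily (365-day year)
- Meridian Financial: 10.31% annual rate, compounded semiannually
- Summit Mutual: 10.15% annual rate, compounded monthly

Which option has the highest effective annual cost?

Summit Mutual

Orbit Bank: (1 + 0.0949/365)^365 − 1 = 9.954%
Meridian Financial: (1 + 0.1031/2)^2 − 1 = 10.576%
Summit Mutual: (1 + 0.1015/12)^12 − 1 = 10.636%
The highest effective annual rate is Summit Mutual at 10.636%.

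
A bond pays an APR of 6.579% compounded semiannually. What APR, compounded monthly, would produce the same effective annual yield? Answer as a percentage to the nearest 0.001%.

EAR = (1 + 0.06579/2)^2 − 1 = 0.066872.
Solve (1 + r/12)^12 = 1.066872: r/12 = 1.066872^(1/12) − 1 = 0.005409, so r = 0.064906 = 6.491%.

6.491%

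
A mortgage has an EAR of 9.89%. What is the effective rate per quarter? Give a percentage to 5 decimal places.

The per-quarter rate i satisfies (1 + i)^4 = 1 + 0.0989.
i = 1.0989^(1/4) − 1 = 0.0238576 = 2.38576%.

2.38576%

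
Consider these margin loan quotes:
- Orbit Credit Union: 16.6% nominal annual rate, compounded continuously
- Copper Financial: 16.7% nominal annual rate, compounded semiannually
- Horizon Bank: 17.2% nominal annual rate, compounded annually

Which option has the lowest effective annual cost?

Horizon Bank

Orbit Credit Union: e^0.166 − 1 = 18.057%
Copper Financial: (1 + 0.167/2)^2 − 1 = 17.397%
Horizon Bank: compounded annually, EAR = 17.200%
The lowest effective annual rate is Horizon Bank at 17.200%.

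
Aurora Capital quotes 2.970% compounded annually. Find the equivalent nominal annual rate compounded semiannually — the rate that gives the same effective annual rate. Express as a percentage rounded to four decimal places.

Compounded annually, EAR = nominal = 0.029700.
Solve (1 + r/2)^2 = 1.029700: r/2 = 1.029700^(1/2) − 1 = 0.014741, so r = 0.029483 = 2.9483%.

2.9483%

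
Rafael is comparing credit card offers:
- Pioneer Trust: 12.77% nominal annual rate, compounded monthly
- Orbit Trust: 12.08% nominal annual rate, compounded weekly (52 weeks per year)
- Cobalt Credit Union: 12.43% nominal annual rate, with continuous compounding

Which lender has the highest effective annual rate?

Pioneer Trust: (1 + 0.1277/12)^12 − 1 = 13.545%
Orbit Trust: (1 + 0.1208/52)^52 − 1 = 12.824%
Cobalt Credit Union: e^0.1243 − 1 = 13.236%
The highest effective annual rate is Pioneer Trust at 13.545%.

Pioneer Trust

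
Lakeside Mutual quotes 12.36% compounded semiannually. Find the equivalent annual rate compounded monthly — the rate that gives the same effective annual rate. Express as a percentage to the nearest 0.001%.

12.053%

EAR = (1 + 0.1236/2)^2 − 1 = 0.127419.
Solve (1 + r/12)^12 = 1.127419: r/12 = 1.127419^(1/12) − 1 = 0.010044, so r = 0.120532 = 12.053%.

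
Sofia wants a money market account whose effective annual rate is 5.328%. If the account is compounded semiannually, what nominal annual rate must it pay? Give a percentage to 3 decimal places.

5.259%

(1 + r/2)^2 − 1 = 0.05328, so 1 + r/2 = 1.05328^(1/2).
r/2 = 0.026294, so r = 0.052589 = 5.259%.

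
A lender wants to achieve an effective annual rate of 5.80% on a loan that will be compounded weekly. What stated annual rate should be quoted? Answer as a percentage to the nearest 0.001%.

5.641%

(1 + r/52)^52 − 1 = 0.0580, so 1 + r/52 = 1.0580^(1/52).
r/52 = 0.001085, so r = 0.056411 = 5.641%.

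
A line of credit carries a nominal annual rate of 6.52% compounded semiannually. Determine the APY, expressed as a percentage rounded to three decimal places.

EAR = (1 + 0.0652/2)^2 − 1.
= (1 + 0.032600)^2 − 1 = 1.066263 − 1 = 6.626%.

6.626%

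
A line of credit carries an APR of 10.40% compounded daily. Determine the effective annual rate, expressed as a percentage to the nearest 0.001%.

10.958%

EAR = (1 + 0.1040/365)^365 − 1.
= 1.109584 − 1 = 10.958%.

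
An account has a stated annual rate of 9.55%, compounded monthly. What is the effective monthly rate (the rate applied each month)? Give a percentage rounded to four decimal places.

With a nominal annual rate compounded monthly, the periodic rate is the nominal rate divided by 12.
i = 0.0955 / 12 = 0.0079583 = 0.7958%.

0.7958%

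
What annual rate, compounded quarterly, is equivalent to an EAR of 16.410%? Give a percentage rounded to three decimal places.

(1 + r/4)^4 − 1 = 0.16410, so 1 + r/4 = 1.16410^(1/4).
r/4 = 0.038718, so r = 0.154871 = 15.487%.

15.487%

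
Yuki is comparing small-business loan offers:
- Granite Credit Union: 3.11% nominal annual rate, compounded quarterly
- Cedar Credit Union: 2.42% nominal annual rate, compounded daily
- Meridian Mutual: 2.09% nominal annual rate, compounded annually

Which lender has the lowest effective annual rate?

Meridian Mutual

Granite Credit Union: (1 + 0.0311/4)^4 − 1 = 3.146%
Cedar Credit Union: (1 + 0.0242/365)^365 − 1 = 2.449%
Meridian Mutual: compounded annually, EAR = 2.090%
The lowest effective annual rate is Meridian Mutual at 2.090%.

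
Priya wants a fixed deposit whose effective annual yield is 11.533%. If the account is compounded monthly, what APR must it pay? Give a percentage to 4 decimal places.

(1 + r/12)^12 − 1 = 0.11533, so 1 + r/12 = 1.11533^(1/12).
r/12 = 0.009137, so r = 0.109648 = 10.9648%.

10.9648%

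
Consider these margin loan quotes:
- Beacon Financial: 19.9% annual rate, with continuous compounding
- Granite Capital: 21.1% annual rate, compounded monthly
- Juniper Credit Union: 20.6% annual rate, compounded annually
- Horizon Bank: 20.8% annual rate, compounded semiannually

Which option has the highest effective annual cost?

Beacon Financial: e^0.199 − 1 = 22.018%
Granite Capital: (1 + 0.211/12)^12 − 1 = 23.265%
Juniper Credit Union: compounded annually, EAR = 20.600%
Horizon Bank: (1 + 0.208/2)^2 − 1 = 21.882%
The highest effective annual rate is Granite Capital at 23.265%.

Granite Capital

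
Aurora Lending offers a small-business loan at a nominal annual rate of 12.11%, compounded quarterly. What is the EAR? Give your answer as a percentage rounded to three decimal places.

EAR = (1 + 0.1211/4)^4 − 1.
= (1 + 0.030275)^4 − 1 = 1.126711 − 1 = 12.671%.

12.671%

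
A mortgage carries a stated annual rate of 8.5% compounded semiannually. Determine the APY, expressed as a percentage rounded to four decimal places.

EAR = (1 + 0.085/2)^2 − 1.
= 1.086806 − 1 = 8.6806%.

8.6806%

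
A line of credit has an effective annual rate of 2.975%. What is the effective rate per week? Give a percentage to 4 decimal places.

The per-week rate i satisfies (1 + i)^52 = 1 + 0.02975.
i = 1.02975^(1/52) − 1 = 0.0005639 = 0.0564%.

0.0564%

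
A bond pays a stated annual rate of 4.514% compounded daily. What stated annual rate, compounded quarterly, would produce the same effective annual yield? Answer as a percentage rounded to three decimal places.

4.539%

EAR = (1 + 0.04514/365)^365 − 1 = 0.046171.
Solve (1 + r/4)^4 = 1.046171: r/4 = 1.046171^(1/4) − 1 = 0.011348, so r = 0.045393 = 4.539%.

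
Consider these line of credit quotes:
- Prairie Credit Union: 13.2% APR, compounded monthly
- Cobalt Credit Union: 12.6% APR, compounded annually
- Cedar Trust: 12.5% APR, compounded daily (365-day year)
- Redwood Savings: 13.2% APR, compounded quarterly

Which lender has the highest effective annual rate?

Prairie Credit Union

Prairie Credit Union: (1 + 0.132/12)^12 − 1 = 14.029%
Cobalt Credit Union: compounded annually, EAR = 12.600%
Cedar Trust: (1 + 0.125/365)^365 − 1 = 13.312%
Redwood Savings: (1 + 0.132/4)^4 − 1 = 13.868%
The highest effective annual rate is Prairie Credit Union at 14.029%.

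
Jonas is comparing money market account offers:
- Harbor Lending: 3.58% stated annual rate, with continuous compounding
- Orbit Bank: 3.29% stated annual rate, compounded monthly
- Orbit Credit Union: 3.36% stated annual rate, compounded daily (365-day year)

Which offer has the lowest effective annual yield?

Orbit Bank

Harbor Lending: e^0.0358 − 1 = 3.645%
Orbit Bank: (1 + 0.0329/12)^12 − 1 = 3.340%
Orbit Credit Union: (1 + 0.0336/365)^365 − 1 = 3.417%
The lowest effective annual rate is Orbit Bank at 3.340%.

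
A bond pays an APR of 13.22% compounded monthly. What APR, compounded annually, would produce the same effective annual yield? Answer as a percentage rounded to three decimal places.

14.051%

EAR = (1 + 0.1322/12)^12 − 1 = 0.140512.
Compounded annually, the equivalent nominal rate is the EAR itself: 14.051%.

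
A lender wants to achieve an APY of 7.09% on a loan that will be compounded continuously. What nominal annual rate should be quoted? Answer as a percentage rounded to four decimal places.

6.8499%

Continuous: nominal r satisfies e^r − 1 = 0.0709.
r = ln(1 + 0.0709) = ln(1.0709) = 0.068499 = 6.8499%.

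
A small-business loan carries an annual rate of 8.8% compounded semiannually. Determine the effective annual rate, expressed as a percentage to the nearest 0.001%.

8.994%

EAR = (1 + 0.088/2)^2 − 1.
= (1 + 0.044000)^2 − 1 = 1.089936 − 1 = 8.994%.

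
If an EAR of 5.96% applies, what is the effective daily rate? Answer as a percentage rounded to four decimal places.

0.0159%

The per-day rate i satisfies (1 + i)^365 = 1 + 0.0596.
i = 1.0596^(1/365) − 1 = 0.0001586 = 0.0159%.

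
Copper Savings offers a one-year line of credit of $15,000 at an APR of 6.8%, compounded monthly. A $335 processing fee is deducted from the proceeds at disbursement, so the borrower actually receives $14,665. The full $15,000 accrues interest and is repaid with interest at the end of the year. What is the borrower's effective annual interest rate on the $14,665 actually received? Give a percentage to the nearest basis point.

9.46%

Amount owed after one year: 15,000 × (1 + 0.068/12)^12 = 15,000 × 1.070160 = $16,052.40.
Effective rate on net proceeds: 16,052.40 / 14,665 − 1 = 0.094606 = 9.46%.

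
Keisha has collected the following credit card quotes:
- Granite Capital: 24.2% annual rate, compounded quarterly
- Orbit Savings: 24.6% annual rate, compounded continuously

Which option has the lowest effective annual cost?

Granite Capital

Granite Capital: (1 + 0.242/4)^4 − 1 = 26.486%
Orbit Savings: e^0.246 − 1 = 27.890%
The lowest effective annual rate is Granite Capital at 26.486%.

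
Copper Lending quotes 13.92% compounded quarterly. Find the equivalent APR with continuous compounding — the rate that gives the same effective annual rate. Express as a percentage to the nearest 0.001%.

13.683%

EAR = (1 + 0.1392/4)^4 − 1 = 0.146636.
Equivalent continuous rate: r = ln(1 + 0.146636) = 0.136833 = 13.683%.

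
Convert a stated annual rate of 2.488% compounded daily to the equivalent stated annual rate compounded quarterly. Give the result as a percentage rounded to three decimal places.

EAR = (1 + 0.02488/365)^365 − 1 = 0.025191.
Solve (1 + r/4)^4 = 1.025191: r/4 = 1.025191^(1/4) − 1 = 0.006239, so r = 0.024957 = 2.496%.

2.496%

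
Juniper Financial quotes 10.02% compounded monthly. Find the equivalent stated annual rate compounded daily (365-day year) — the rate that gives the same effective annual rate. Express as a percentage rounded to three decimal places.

9.980%

EAR = (1 + 0.1002/12)^12 − 1 = 0.104932.
Solve (1 + r/365)^365 = 1.104932: r/365 = 1.104932^(1/365) − 1 = 0.000273, so r = 0.099798 = 9.980%.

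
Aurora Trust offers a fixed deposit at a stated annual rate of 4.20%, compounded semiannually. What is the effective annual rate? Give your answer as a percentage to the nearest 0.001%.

EAR = (1 + 0.0420/2)^2 − 1.
= 1.042441 − 1 = 4.244%.

4.244%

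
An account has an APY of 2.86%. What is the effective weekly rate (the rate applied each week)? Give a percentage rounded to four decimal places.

0.0542%

The per-week rate i satisfies (1 + i)^52 = 1 + 0.0286.
i = 1.0286^(1/52) − 1 = 0.0005424 = 0.0542%.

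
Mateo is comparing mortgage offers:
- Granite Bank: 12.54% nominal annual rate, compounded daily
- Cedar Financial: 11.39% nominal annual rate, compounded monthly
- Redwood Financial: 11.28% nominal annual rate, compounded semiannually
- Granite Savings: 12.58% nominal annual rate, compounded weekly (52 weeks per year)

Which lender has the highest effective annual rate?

Granite Savings

Granite Bank: (1 + 0.1254/365)^365 − 1 = 13.358%
Cedar Financial: (1 + 0.1139/12)^12 − 1 = 12.004%
Redwood Financial: (1 + 0.1128/2)^2 − 1 = 11.598%
Granite Savings: (1 + 0.1258/52)^52 − 1 = 13.388%
The highest effective annual rate is Granite Savings at 13.388%.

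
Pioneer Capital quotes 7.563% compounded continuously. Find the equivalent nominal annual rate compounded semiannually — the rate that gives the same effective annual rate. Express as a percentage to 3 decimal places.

EAR under continuous compounding: e^0.07563 − 1 = 0.078563.
Solve (1 + r/2)^2 = 1.078563: r/2 = 1.078563^(1/2) − 1 = 0.038539, so r = 0.077078 = 7.708%.

7.708%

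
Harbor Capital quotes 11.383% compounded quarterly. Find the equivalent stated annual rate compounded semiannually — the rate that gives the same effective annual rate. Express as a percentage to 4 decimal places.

11.5450%

EAR = (1 + 0.11383/4)^4 − 1 = 0.118782.
Solve (1 + r/2)^2 = 1.118782: r/2 = 1.118782^(1/2) − 1 = 0.057725, so r = 0.115450 = 11.5450%.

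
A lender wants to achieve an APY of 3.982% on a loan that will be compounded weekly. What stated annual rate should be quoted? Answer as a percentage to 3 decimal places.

3.906%

(1 + r/52)^52 − 1 = 0.03982, so 1 + r/52 = 1.03982^(1/52).
r/52 = 0.000751, so r = 0.039062 = 3.906%.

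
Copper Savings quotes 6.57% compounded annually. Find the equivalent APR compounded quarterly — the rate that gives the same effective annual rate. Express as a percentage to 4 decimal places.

Compounded annually, EAR = nominal = 0.065700.
Solve (1 + r/4)^4 = 1.065700: r/4 = 1.065700^(1/4) − 1 = 0.016035, so r = 0.064141 = 6.4141%.

6.4141%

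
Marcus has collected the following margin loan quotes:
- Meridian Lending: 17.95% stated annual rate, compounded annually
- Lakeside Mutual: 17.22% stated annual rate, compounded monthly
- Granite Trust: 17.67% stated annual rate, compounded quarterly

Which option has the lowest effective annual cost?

Meridian Lending: compounded annually, EAR = 17.950%
Lakeside Mutual: (1 + 0.1722/12)^12 − 1 = 18.646%
Granite Trust: (1 + 0.1767/4)^4 − 1 = 18.876%
The lowest effective annual rate is Meridian Lending at 17.950%.

Meridian Lending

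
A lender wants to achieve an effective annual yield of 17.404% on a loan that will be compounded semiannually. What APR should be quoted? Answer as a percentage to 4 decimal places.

16.7063%

(1 + r/2)^2 − 1 = 0.17404, so 1 + r/2 = 1.17404^(1/2).
r/2 = 0.083531, so r = 0.167063 = 16.7063%.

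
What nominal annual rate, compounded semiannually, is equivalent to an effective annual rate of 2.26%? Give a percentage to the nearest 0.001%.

2.247%

(1 + r/2)^2 − 1 = 0.0226, so 1 + r/2 = 1.0226^(1/2).
r/2 = 0.011237, so r = 0.022474 = 2.247%.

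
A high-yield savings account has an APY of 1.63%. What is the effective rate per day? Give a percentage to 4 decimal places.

The per-day rate i satisfies (1 + i)^365 = 1 + 0.0163.
i = 1.0163^(1/365) − 1 = 0.0000443 = 0.0044%.

0.0044%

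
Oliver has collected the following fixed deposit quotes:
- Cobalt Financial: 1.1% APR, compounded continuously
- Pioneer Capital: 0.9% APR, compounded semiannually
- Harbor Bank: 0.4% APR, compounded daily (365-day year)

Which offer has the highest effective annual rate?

Cobalt Financial: e^0.011 − 1 = 1.106%
Pioneer Capital: (1 + 0.009/2)^2 − 1 = 0.902%
Harbor Bank: (1 + 0.004/365)^365 − 1 = 0.401%
The highest effective annual rate is Cobalt Financial at 1.106%.

Cobalt Financial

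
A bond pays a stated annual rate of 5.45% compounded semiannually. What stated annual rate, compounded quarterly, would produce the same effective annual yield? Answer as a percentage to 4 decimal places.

EAR = (1 + 0.0545/2)^2 − 1 = 0.055243.
Solve (1 + r/4)^4 = 1.055243: r/4 = 1.055243^(1/4) − 1 = 0.013533, so r = 0.054134 = 5.4134%.

5.4134%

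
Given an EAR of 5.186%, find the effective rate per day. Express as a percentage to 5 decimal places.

0.01385%

The per-day rate i satisfies (1 + i)^365 = 1 + 0.05186.
i = 1.05186^(1/365) − 1 = 0.0001385 = 0.01385%.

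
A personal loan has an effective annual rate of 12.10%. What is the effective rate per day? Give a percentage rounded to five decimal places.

The per-day rate i satisfies (1 + i)^365 = 1 + 0.1210.
i = 1.1210^(1/365) − 1 = 0.0003130 = 0.03130%.

0.03130%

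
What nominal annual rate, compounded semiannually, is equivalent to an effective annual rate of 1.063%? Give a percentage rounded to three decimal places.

(1 + r/2)^2 − 1 = 0.01063, so 1 + r/2 = 1.01063^(1/2).
r/2 = 0.005301, so r = 0.010602 = 1.060%.

1.060%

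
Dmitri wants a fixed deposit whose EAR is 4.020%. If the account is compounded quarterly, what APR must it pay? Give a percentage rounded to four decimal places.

(1 + r/4)^4 − 1 = 0.04020, so 1 + r/4 = 1.04020^(1/4).
r/4 = 0.009902, so r = 0.039608 = 3.9608%.

3.9608%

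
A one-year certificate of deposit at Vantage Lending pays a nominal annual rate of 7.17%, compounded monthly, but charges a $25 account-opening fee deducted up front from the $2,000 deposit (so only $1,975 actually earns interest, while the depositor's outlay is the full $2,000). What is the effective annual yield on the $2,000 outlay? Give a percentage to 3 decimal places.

Value after one year: 1,975 × (1 + 0.0717/12)^12 = 1,975 × 1.074104 = $2,121.36.
Effective yield on the $2,000 outlay: 2,121.36 / 2,000 − 1 = 0.060678 = 6.068%.

6.068%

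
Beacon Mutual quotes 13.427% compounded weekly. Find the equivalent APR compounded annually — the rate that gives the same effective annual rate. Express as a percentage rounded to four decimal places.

EAR = (1 + 0.13427/52)^52 − 1 = 0.143504.
Compounded annually, the equivalent nominal rate is the EAR itself: 14.3504%.

14.3504%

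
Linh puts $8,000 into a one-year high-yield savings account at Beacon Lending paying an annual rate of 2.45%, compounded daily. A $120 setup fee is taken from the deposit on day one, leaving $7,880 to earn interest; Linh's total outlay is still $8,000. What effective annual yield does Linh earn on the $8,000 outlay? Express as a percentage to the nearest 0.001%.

Value after one year: 7,880 × (1 + 0.0245/365)^365 = 7,880 × 1.024802 = $8,075.44.
Effective yield on the $8,000 outlay: 8,075.44 / 8,000 − 1 = 0.009430 = 0.943%.

0.943%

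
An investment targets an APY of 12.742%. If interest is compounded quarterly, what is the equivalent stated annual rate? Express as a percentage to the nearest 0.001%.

12.175%

(1 + r/4)^4 − 1 = 0.12742, so 1 + r/4 = 1.12742^(1/4).
r/4 = 0.030437, so r = 0.121748 = 12.175%.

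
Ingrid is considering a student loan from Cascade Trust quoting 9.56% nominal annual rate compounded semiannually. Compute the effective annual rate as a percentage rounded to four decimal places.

9.7885%

EAR = (1 + 0.0956/2)^2 − 1.
= (1 + 0.047800)^2 − 1 = 1.097885 − 1 = 9.7885%.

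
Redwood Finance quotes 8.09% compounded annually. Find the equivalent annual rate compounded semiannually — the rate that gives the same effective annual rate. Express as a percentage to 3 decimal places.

Compounded annually, EAR = nominal = 0.080900.
Solve (1 + r/2)^2 = 1.080900: r/2 = 1.080900^(1/2) − 1 = 0.039663, so r = 0.079327 = 7.933%.

7.933%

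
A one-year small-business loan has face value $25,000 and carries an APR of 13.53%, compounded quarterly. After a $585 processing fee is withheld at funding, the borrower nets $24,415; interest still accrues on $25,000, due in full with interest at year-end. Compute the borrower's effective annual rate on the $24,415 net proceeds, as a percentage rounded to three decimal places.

Amount owed after one year: 25,000 × (1 + 0.1353/4)^4 = 25,000 × 1.142321 = $28,558.02.
Effective rate on net proceeds: 28,558.02 / 24,415 − 1 = 0.169692 = 16.969%.

16.969%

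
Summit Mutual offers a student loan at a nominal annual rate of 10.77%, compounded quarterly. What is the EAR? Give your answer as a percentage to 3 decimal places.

EAR = (1 + 0.1077/4)^4 − 1.
= 1.112128 − 1 = 11.213%.

11.213%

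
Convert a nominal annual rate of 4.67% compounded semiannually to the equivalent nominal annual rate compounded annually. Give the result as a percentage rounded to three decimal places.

4.725%

EAR = (1 + 0.0467/2)^2 − 1 = 0.047245.
Compounded annually, the equivalent nominal rate is the EAR itself: 4.725%.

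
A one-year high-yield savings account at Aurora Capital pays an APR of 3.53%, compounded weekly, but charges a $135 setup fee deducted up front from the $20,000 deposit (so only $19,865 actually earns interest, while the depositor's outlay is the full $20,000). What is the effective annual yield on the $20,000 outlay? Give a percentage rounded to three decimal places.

2.893%

Value after one year: 19,865 × (1 + 0.0353/52)^52 = 19,865 × 1.035918 = $20,578.51.
Effective yield on the $20,000 outlay: 20,578.51 / 20,000 − 1 = 0.028926 = 2.893%.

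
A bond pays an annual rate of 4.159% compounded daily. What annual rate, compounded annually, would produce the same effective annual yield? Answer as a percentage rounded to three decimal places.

4.246%

EAR = (1 + 0.04159/365)^365 − 1 = 0.042465.
Compounded annually, the equivalent nominal rate is the EAR itself: 4.246%.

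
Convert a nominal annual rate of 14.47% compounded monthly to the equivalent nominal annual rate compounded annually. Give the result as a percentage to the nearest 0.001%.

EAR = (1 + 0.1447/12)^12 − 1 = 0.154693.
Compounded annually, the equivalent nominal rate is the EAR itself: 15.469%.

15.469%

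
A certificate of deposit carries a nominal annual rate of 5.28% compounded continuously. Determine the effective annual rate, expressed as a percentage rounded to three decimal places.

With continuous compounding, EAR = e^0.0528 − 1.
e^0.0528 = 1.054219, so EAR = 0.054219 = 5.422%.

5.422%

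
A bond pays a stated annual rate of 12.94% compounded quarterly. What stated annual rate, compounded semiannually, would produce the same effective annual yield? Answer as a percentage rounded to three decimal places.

13.149%

EAR = (1 + 0.1294/4)^4 − 1 = 0.135816.
Solve (1 + r/2)^2 = 1.135816: r/2 = 1.135816^(1/2) − 1 = 0.065747, so r = 0.131493 = 13.149%.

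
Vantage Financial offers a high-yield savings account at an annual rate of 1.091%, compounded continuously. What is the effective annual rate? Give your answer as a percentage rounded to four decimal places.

With continuous compounding, EAR = e^0.01091 − 1.
e^0.01091 = 1.010970, so EAR = 0.010970 = 1.0970%.

1.0970%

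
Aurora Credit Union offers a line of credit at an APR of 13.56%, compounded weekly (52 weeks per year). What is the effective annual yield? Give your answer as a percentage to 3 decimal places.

EAR = (1 + 0.1356/52)^52 − 1.
= (1 + 0.002608)^52 − 1 = 1.145022 − 1 = 14.502%.

14.502%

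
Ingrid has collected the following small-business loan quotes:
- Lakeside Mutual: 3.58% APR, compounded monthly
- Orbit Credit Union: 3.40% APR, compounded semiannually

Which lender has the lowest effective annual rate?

Lakeside Mutual: (1 + 0.0358/12)^12 − 1 = 3.639%
Orbit Credit Union: (1 + 0.0340/2)^2 − 1 = 3.429%
The lowest effective annual rate is Orbit Credit Union at 3.429%.

Orbit Credit Union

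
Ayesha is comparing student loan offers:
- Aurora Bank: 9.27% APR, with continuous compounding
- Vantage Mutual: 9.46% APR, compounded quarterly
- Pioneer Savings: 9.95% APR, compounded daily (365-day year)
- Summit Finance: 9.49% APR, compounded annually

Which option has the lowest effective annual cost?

Summit Finance

Aurora Bank: e^0.0927 − 1 = 9.713%
Vantage Mutual: (1 + 0.0946/4)^4 − 1 = 9.801%
Pioneer Savings: (1 + 0.0995/365)^365 − 1 = 10.460%
Summit Finance: compounded annually, EAR = 9.490%
The lowest effective annual rate is Summit Finance at 9.490%.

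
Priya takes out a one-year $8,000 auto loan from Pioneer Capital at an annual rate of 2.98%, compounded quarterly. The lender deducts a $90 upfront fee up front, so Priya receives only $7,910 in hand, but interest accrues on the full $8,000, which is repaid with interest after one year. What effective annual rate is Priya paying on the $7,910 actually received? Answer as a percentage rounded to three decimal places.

Amount owed after one year: 8,000 × (1 + 0.0298/4)^4 = 8,000 × 1.030135 = $8,241.08.
Effective rate on net proceeds: 8,241.08 / 7,910 − 1 = 0.041856 = 4.186%.

4.186%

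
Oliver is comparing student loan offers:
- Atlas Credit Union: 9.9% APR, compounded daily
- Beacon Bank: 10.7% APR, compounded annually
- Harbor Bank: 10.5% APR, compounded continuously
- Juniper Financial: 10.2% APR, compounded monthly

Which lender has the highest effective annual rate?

Harbor Bank

Atlas Credit Union: (1 + 0.099/365)^365 − 1 = 10.405%
Beacon Bank: compounded annually, EAR = 10.700%
Harbor Bank: e^0.105 − 1 = 11.071%
Juniper Financial: (1 + 0.102/12)^12 − 1 = 10.691%
The highest effective annual rate is Harbor Bank at 11.071%.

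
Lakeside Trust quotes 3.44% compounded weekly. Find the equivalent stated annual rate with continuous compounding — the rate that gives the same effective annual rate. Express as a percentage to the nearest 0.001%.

EAR = (1 + 0.0344/52)^52 − 1 = 0.034987.
Equivalent continuous rate: r = ln(1 + 0.034987) = 0.034389 = 3.439%.

3.439%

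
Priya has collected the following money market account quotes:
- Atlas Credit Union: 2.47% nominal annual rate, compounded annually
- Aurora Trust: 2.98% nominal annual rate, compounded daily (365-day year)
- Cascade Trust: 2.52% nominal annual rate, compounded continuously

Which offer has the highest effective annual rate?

Aurora Trust

Atlas Credit Union: compounded annually, EAR = 2.470%
Aurora Trust: (1 + 0.0298/365)^365 − 1 = 3.025%
Cascade Trust: e^0.0252 − 1 = 2.552%
The highest effective annual rate is Aurora Trust at 3.025%.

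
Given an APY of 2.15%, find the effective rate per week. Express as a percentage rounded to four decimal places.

The per-week rate i satisfies (1 + i)^52 = 1 + 0.0215.
i = 1.0215^(1/52) − 1 = 0.0004092 = 0.0409%.

0.0409%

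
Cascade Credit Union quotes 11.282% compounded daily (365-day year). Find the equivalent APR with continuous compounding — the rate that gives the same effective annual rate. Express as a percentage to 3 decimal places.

EAR = (1 + 0.11282/365)^365 − 1 = 0.119411.
Equivalent continuous rate: r = ln(1 + 0.119411) = 0.112803 = 11.280%.

11.280%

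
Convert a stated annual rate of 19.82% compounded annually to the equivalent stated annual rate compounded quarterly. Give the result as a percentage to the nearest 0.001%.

Compounded annually, EAR = nominal = 0.198200.
Solve (1 + r/4)^4 = 1.198200: r/4 = 1.198200^(1/4) − 1 = 0.046242, so r = 0.184970 = 18.497%.

18.497%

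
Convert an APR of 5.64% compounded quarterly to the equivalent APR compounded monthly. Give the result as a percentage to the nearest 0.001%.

5.614%

EAR = (1 + 0.0564/4)^4 − 1 = 0.057604.
Solve (1 + r/12)^12 = 1.057604: r/12 = 1.057604^(1/12) − 1 = 0.004678, so r = 0.056137 = 5.614%.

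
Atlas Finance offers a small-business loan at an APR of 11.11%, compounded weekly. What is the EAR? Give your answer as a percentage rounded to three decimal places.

EAR = (1 + 0.1111/52)^52 − 1.
= 1.117374 − 1 = 11.737%.

11.737%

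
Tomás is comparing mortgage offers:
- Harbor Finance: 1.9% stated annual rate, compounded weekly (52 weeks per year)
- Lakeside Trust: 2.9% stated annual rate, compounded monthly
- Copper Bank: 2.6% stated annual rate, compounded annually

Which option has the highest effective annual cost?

Lakeside Trust

Harbor Finance: (1 + 0.019/52)^52 − 1 = 1.918%
Lakeside Trust: (1 + 0.029/12)^12 − 1 = 2.939%
Copper Bank: compounded annually, EAR = 2.600%
The highest effective annual rate is Lakeside Trust at 2.939%.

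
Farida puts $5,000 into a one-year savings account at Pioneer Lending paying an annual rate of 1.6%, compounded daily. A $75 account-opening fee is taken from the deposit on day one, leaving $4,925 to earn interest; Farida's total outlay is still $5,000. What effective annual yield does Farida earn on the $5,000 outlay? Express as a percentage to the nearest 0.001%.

Value after one year: 4,925 × (1 + 0.016/365)^365 = 4,925 × 1.016128 = $5,004.43.
Effective yield on the $5,000 outlay: 5,004.43 / 5,000 − 1 = 0.000886 = 0.089%.

0.089%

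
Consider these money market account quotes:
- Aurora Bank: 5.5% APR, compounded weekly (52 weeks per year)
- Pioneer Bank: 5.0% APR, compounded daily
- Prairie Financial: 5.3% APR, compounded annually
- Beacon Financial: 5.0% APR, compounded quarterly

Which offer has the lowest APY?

Beacon Financial

Aurora Bank: (1 + 0.055/52)^52 − 1 = 5.651%
Pioneer Bank: (1 + 0.050/365)^365 − 1 = 5.127%
Prairie Financial: compounded annually, EAR = 5.300%
Beacon Financial: (1 + 0.050/4)^4 − 1 = 5.095%
The lowest effective annual rate is Beacon Financial at 5.095%.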